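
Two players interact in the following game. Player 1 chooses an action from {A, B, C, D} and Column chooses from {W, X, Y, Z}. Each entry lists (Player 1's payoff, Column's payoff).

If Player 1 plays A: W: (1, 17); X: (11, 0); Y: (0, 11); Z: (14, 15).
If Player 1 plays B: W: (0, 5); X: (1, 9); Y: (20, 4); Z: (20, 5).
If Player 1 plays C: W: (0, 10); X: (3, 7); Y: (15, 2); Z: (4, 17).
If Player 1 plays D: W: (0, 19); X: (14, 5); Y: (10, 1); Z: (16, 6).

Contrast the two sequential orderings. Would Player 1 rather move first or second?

If Player 1 leads: Column's best replies are A→W, B→X, C→Z, D→W; Player 1's induced payoffs 1, 1, 4, 0; outcome (C, Z), payoffs (4, 17).
If Column leads: Player 1's best replies are W→A, X→D, Y→B, Z→B; Column's induced payoffs 17, 5, 4, 5; outcome (A, W), payoffs (1, 17).
Player 1 gets 4 moving first and 1 moving second, so Player 1 prefers to move first.

first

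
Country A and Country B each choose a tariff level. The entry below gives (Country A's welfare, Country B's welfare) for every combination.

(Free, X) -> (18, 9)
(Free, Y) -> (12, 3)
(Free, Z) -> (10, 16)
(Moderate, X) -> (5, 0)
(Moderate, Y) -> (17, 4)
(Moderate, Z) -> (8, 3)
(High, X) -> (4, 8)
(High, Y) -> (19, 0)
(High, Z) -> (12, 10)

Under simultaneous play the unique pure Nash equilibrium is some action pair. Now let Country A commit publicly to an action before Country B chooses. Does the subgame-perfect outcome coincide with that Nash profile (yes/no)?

no

Work backward from Country B's decision.
- Free: Country B compares 9, 3, 16 and picks Z; Country A would get 10.
- Moderate: Country B compares 0, 4, 3 and picks Y; Country A would get 17.
- High: Country B compares 8, 0, 10 and picks Z; Country A would get 12.
Country A's induced payoffs are 10, 17, 12, so Country A commits to Moderate. Subgame-perfect outcome: (Moderate, Y) with payoffs (17, 4).
For the simultaneous game, intersect best replies.
Country A's best replies: X→Free; Y→High; Z→High.
Country B's best replies: Free→Z; Moderate→Y; High→Z.
The unique mutual best reply is (High, Z), giving (12, 10).
Sequential outcome (Moderate, Y) differs from the Nash profile (High, Z).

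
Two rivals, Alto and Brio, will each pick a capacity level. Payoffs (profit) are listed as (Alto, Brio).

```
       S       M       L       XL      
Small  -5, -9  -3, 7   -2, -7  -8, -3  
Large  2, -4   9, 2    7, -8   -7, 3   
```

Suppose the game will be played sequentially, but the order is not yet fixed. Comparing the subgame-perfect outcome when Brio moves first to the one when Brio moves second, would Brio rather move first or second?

If Alto leads: Brio's best replies are Small→M, Large→XL; Alto's induced payoffs -3, -7; outcome (Small, M), payoffs (-3, 7).
If Brio leads: Alto's best replies are S→Large, M→Large, L→Large, XL→Large; Brio's induced payoffs -4, 2, -8, 3; outcome (Large, XL), payoffs (-7, 3).
Brio gets 3 moving first and 7 moving second, so Brio prefers to move second.

second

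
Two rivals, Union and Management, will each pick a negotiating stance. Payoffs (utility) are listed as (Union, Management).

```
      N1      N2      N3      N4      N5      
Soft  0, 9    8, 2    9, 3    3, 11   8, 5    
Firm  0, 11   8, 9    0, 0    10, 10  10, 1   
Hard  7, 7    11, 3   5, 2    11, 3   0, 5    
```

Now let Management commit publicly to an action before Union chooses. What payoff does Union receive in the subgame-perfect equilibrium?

Solve by backward induction (Management leads).
- N1: BR = Hard, leader payoff 7.
- N2: BR = Hard, leader payoff 3.
- N3: BR = Soft, leader payoff 3.
- N4: BR = Hard, leader payoff 3.
- N5: BR = Firm, leader payoff 1.
Among 7, 3, 3, 3, 1, the best is 7 at N1. Subgame-perfect outcome: (Hard, N1) with payoffs (7, 7).

7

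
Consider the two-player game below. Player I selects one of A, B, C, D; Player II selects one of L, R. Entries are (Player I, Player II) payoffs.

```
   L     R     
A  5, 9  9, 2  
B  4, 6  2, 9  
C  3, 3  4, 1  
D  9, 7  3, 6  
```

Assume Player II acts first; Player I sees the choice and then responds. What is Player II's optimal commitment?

Work backward from Player I's decision.
- L → Player I plays D (best of 5, 4, 3, 9); Player II gets 7.
- R → Player I plays A (best of 9, 2, 4, 3); Player II gets 2.
Maximizing over 7, 2, Player II chooses L. Subgame-perfect outcome: (D, L) with payoffs (9, 7).

L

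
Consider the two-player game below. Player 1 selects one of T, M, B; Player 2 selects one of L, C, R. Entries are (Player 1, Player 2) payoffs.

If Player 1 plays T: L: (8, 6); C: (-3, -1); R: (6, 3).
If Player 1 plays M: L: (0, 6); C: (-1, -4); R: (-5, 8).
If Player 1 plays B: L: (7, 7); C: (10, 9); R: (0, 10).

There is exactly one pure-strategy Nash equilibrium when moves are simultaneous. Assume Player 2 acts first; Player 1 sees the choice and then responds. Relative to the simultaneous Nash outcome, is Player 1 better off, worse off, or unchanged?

better off

Work backward from Player 1's decision.
- L: Player 1 compares 8, 0, 7 and picks T; Player 2 would get 6.
- C: Player 1 compares -3, -1, 10 and picks B; Player 2 would get 9.
- R: Player 1 compares 6, -5, 0 and picks T; Player 2 would get 3.
Player 2's induced payoffs are 6, 9, 3, so Player 2 commits to C. Subgame-perfect outcome: (B, C) with payoffs (10, 9).
For the simultaneous game, intersect best replies.
Player 1's best replies: L→T; C→B; R→T.
Player 2's best replies: T→L; M→R; B→R.
Only (T, L) has each player best-responding; Nash payoffs (8, 6).
Player 1 earns 10 sequentially versus 8 at the Nash outcome: better off.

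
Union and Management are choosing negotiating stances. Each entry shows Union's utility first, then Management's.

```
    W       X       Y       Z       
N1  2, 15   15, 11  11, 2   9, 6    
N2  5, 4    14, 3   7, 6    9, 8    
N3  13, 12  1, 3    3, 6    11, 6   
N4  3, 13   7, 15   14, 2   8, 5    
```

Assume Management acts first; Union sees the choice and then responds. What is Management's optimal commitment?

W

Solve by backward induction (Management leads).
- W: Union compares 2, 5, 13, 3 and picks N3; Management would get 12.
- X: Union compares 15, 14, 1, 7 and picks N1; Management would get 11.
- Y: Union compares 11, 7, 3, 14 and picks N4; Management would get 2.
- Z: Union compares 9, 9, 11, 8 and picks N3; Management would get 6.
Maximizing over 12, 11, 2, 6, Management chooses W. Subgame-perfect outcome: (N3, W) with payoffs (13, 12).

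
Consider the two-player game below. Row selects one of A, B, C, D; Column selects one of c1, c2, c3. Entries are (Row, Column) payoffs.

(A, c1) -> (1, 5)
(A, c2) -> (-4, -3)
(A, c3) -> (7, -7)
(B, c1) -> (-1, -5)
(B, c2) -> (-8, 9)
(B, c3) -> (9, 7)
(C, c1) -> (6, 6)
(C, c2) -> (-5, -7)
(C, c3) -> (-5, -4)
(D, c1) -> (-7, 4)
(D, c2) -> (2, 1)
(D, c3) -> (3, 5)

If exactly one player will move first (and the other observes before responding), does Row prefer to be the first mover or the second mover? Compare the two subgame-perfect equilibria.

If Row leads: Column's best replies are A→c1, B→c2, C→c1, D→c3; Row's induced payoffs 1, -8, 6, 3; outcome (C, c1), payoffs (6, 6).
If Column leads: Row's best replies are c1→C, c2→D, c3→B; Column's induced payoffs 6, 1, 7; outcome (B, c3), payoffs (9, 7).
Row gets 6 moving first and 9 moving second, so Row prefers to move second.

second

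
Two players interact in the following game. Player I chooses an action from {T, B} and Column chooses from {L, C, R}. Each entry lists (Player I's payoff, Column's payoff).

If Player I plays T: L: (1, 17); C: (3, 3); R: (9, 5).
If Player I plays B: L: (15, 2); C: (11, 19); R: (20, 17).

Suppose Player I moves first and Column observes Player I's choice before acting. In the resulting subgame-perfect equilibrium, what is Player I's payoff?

11

Work backward from Column's decision.
- T: BR = L, leader payoff 1.
- B: BR = C, leader payoff 11.
Among 1, 11, the best is 11 at B. Subgame-perfect outcome: (B, C) with payoffs (11, 19).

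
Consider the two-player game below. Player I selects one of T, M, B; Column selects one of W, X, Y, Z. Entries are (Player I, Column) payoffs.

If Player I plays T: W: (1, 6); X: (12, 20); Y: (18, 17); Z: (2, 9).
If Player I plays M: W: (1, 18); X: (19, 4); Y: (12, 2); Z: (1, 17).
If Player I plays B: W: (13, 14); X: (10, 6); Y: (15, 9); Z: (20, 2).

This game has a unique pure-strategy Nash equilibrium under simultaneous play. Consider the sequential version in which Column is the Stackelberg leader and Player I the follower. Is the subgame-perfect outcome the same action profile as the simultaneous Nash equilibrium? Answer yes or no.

Player I best-responds to each possible Column move:
- W: BR = B, leader payoff 14.
- X: BR = M, leader payoff 4.
- Y: BR = T, leader payoff 17.
- Z: BR = B, leader payoff 2.
Column's induced payoffs are 14, 4, 17, 2, so Column commits to Y. Subgame-perfect outcome: (T, Y) with payoffs (18, 17).
For the simultaneous game, intersect best replies.
Player I's best replies: W→B; X→M; Y→T; Z→B.
Column's best replies: T→X; M→W; B→W.
The unique mutual best reply is (B, W), giving (13, 14).
Sequential outcome (T, Y) differs from the Nash profile (B, W).

no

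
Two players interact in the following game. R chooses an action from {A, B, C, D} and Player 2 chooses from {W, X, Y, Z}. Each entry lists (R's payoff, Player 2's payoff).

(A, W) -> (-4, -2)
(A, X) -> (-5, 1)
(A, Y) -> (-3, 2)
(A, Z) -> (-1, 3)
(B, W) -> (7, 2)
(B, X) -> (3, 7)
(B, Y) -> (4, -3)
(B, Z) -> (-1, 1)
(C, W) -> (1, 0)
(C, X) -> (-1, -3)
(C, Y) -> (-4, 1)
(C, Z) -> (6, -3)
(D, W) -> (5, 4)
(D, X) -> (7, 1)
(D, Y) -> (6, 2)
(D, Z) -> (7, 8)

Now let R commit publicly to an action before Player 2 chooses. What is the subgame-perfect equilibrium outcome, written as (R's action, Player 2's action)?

(D, Z)

Solve by backward induction (R leads).
- A: Player 2 compares -2, 1, 2, 3 and picks Z; R would get -1.
- B: Player 2 compares 2, 7, -3, 1 and picks X; R would get 3.
- C: Player 2 compares 0, -3, 1, -3 and picks Y; R would get -4.
- D: Player 2 compares 4, 1, 2, 8 and picks Z; R would get 7.
R's induced payoffs are -1, 3, -4, 7, so R commits to D. Subgame-perfect outcome: (D, Z) with payoffs (7, 8).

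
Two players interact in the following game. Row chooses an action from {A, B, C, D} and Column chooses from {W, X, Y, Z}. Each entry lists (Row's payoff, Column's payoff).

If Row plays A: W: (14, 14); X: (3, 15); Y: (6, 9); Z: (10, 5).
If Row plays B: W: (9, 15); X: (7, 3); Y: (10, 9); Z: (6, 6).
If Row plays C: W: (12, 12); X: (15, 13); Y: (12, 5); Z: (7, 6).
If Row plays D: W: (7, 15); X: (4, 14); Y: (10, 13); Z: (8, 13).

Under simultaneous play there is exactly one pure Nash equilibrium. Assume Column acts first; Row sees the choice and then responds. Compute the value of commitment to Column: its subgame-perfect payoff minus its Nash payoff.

Row best-responds to each possible Column move:
- W: Row compares 14, 9, 12, 7 and picks A; Column would get 14.
- X: Row compares 3, 7, 15, 4 and picks C; Column would get 13.
- Y: Row compares 6, 10, 12, 10 and picks C; Column would get 5.
- Z: Row compares 10, 6, 7, 8 and picks A; Column would get 5.
Maximizing over 14, 13, 5, 5, Column chooses W. Subgame-perfect outcome: (A, W) with payoffs (14, 14).
Under simultaneous play:
Row's best replies: W→A; X→C; Y→C; Z→A.
Column's best replies: A→X; B→W; C→X; D→W.
The unique mutual best reply is (C, X), giving (15, 13).
Column's commitment gain: 14 − 13 = 1.

1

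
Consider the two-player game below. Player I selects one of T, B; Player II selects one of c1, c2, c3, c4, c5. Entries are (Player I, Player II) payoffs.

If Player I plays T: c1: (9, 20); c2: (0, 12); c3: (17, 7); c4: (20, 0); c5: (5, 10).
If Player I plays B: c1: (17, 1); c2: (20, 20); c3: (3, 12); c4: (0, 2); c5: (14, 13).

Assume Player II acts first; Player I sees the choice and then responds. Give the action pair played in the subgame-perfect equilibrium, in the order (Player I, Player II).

Work backward from Player I's decision.
- c1: BR = B, leader payoff 1.
- c2: BR = B, leader payoff 20.
- c3: BR = T, leader payoff 7.
- c4: BR = T, leader payoff 0.
- c5: BR = B, leader payoff 13.
Maximizing over 1, 20, 7, 0, 13, Player II chooses c2. Subgame-perfect outcome: (B, c2) with payoffs (20, 20).

(B, c2)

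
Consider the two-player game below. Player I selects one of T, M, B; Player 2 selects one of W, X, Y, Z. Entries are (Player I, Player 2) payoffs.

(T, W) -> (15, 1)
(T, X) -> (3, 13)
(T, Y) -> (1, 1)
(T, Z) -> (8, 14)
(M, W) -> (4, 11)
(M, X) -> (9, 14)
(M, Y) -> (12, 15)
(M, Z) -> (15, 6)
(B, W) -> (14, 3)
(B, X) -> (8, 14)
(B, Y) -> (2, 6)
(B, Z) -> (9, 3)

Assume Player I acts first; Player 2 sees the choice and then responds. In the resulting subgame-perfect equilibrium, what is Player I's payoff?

12

Player 2 best-responds to each possible Player I move:
- T: BR = Z, leader payoff 8.
- M: BR = Y, leader payoff 12.
- B: BR = X, leader payoff 8.
Among 8, 12, 8, the best is 12 at M. Subgame-perfect outcome: (M, Y) with payoffs (12, 15).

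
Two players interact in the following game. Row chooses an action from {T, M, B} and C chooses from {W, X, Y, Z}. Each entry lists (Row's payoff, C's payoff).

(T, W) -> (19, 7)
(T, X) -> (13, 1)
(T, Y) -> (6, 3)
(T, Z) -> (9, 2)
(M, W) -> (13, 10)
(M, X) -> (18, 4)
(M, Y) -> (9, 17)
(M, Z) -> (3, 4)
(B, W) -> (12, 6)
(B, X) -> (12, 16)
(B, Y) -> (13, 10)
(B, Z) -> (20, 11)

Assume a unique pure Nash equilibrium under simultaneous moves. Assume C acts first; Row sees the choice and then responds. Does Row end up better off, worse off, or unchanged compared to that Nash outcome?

better off

Row best-responds to each possible C move:
- W → Row plays T (best of 19, 13, 12); C gets 7.
- X → Row plays M (best of 13, 18, 12); C gets 4.
- Y → Row plays B (best of 6, 9, 13); C gets 10.
- Z → Row plays B (best of 9, 3, 20); C gets 11.
C's induced payoffs are 7, 4, 10, 11, so C commits to Z. Subgame-perfect outcome: (B, Z) with payoffs (20, 11).
Under simultaneous play:
Row's best replies: W→T; X→M; Y→B; Z→B.
C's best replies: T→W; M→Y; B→X.
Only (T, W) has each player best-responding; Nash payoffs (19, 7).
Row earns 20 sequentially versus 19 at the Nash outcome: better off.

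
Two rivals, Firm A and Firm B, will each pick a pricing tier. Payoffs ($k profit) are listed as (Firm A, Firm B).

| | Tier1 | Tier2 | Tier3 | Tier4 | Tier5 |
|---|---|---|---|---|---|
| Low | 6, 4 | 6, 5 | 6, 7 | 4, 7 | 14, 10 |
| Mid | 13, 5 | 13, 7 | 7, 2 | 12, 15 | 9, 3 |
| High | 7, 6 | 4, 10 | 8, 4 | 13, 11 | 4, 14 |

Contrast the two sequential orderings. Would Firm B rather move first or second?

If Firm A leads: Firm B's best replies are Low→Tier5, Mid→Tier4, High→Tier5; Firm A's induced payoffs 14, 12, 4; outcome (Low, Tier5), payoffs (14, 10).
If Firm B leads: Firm A's best replies are Tier1→Mid, Tier2→Mid, Tier3→High, Tier4→High, Tier5→Low; Firm B's induced payoffs 5, 7, 4, 11, 10; outcome (High, Tier4), payoffs (13, 11).
Firm B gets 11 moving first and 10 moving second, so Firm B prefers to move first.

first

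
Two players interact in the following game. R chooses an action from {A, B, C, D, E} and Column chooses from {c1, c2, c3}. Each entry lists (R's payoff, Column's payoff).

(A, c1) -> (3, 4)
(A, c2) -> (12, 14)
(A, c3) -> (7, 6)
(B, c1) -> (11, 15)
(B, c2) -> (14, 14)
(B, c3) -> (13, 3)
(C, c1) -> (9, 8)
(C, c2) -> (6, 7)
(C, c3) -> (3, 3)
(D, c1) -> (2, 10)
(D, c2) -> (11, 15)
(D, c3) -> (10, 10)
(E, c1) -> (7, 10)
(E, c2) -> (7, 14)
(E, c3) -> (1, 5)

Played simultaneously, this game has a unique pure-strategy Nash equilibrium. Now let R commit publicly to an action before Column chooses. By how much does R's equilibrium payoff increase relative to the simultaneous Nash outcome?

1

Backward induction with R moving first.
- A → Column plays c2 (best of 4, 14, 6); R gets 12.
- B → Column plays c1 (best of 15, 14, 3); R gets 11.
- C → Column plays c1 (best of 8, 7, 3); R gets 9.
- D → Column plays c2 (best of 10, 15, 10); R gets 11.
- E → Column plays c2 (best of 10, 14, 5); R gets 7.
R's induced payoffs are 12, 11, 9, 11, 7, so R commits to A. Subgame-perfect outcome: (A, c2) with payoffs (12, 14).
For the simultaneous game, intersect best replies.
R's best replies: c1→B; c2→B; c3→B.
Column's best replies: A→c2; B→c1; C→c1; D→c2; E→c2.
Only (B, c1) has each player best-responding; Nash payoffs (11, 15).
R's commitment gain: 12 − 11 = 1.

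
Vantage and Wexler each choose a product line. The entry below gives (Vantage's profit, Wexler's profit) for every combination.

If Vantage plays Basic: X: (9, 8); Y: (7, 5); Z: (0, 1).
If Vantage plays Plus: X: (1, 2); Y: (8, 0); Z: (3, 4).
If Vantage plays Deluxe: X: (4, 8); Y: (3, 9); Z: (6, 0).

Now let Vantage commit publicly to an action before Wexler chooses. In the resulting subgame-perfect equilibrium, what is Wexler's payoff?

Solve by backward induction (Vantage leads).
- Basic → Wexler plays X (best of 8, 5, 1); Vantage gets 9.
- Plus → Wexler plays Z (best of 2, 0, 4); Vantage gets 3.
- Deluxe → Wexler plays Y (best of 8, 9, 0); Vantage gets 3.
Among 9, 3, 3, the best is 9 at Basic. Subgame-perfect outcome: (Basic, X) with payoffs (9, 8).

8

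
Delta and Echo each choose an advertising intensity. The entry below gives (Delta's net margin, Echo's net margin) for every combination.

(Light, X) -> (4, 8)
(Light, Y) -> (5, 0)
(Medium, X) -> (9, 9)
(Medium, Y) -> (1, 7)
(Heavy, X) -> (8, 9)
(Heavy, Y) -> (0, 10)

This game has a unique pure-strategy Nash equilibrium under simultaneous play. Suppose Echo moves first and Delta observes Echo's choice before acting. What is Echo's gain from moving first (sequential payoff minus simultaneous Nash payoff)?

Delta best-responds to each possible Echo move:
- X → Delta plays Medium (best of 4, 9, 8); Echo gets 9.
- Y → Delta plays Light (best of 5, 1, 0); Echo gets 0.
Among 9, 0, the best is 9 at X. Subgame-perfect outcome: (Medium, X) with payoffs (9, 9).
Under simultaneous play:
Delta's best replies: X→Medium; Y→Light.
Echo's best replies: Light→X; Medium→X; Heavy→Y.
Only (Medium, X) has each player best-responding; Nash payoffs (9, 9).
Echo's commitment gain: 9 − 9 = 0.

0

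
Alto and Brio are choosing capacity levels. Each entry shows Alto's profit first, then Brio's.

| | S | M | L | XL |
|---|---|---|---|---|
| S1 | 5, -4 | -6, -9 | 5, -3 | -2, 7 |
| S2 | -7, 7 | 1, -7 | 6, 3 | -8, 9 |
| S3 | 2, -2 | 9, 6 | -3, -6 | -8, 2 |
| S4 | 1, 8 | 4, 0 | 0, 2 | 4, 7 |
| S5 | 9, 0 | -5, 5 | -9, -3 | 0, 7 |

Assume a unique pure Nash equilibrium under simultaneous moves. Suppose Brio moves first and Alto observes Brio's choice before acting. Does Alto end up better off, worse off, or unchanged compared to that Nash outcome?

worse off

Alto best-responds to each possible Brio move:
- S: BR = S5, leader payoff 0.
- M: BR = S3, leader payoff 6.
- L: BR = S2, leader payoff 3.
- XL: BR = S4, leader payoff 7.
Brio's induced payoffs are 0, 6, 3, 7, so Brio commits to XL. Subgame-perfect outcome: (S4, XL) with payoffs (4, 7).
Under simultaneous play:
Alto's best replies: S→S5; M→S3; L→S2; XL→S4.
Brio's best replies: S1→XL; S2→XL; S3→M; S4→S; S5→XL.
The unique mutual best reply is (S3, M), giving (9, 6).
Alto earns 4 sequentially versus 9 at the Nash outcome: worse off.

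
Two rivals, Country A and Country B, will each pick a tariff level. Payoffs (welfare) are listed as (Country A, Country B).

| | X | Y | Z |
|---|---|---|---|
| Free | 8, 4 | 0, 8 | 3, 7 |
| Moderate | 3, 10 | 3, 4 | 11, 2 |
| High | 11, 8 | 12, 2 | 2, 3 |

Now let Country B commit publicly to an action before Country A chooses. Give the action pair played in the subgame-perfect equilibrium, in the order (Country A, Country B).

(High, X)

Solve by backward induction (Country B leads).
- X: BR = High, leader payoff 8.
- Y: BR = High, leader payoff 2.
- Z: BR = Moderate, leader payoff 2.
Maximizing over 8, 2, 2, Country B chooses X. Subgame-perfect outcome: (High, X) with payoffs (11, 8).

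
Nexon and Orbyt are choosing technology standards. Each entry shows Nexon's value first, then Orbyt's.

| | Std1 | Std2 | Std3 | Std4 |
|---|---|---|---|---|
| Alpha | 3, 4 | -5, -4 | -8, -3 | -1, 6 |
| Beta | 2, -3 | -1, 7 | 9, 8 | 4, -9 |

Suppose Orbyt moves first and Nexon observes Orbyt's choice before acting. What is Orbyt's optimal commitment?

Work backward from Nexon's decision.
- Std1: BR = Alpha, leader payoff 4.
- Std2: BR = Beta, leader payoff 7.
- Std3: BR = Beta, leader payoff 8.
- Std4: BR = Beta, leader payoff -9.
Orbyt's induced payoffs are 4, 7, 8, -9, so Orbyt commits to Std3. Subgame-perfect outcome: (Beta, Std3) with payoffs (9, 8).

Std3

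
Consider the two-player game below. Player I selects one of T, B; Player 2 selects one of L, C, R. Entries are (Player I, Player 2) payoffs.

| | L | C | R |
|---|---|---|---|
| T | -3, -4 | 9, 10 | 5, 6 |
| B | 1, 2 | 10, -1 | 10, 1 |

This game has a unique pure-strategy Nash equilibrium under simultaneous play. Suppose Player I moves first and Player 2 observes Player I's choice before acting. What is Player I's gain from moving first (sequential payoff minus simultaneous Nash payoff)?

Backward induction with Player I moving first.
- T: BR = C, leader payoff 9.
- B: BR = L, leader payoff 1.
Player I's induced payoffs are 9, 1, so Player I commits to T. Subgame-perfect outcome: (T, C) with payoffs (9, 10).
For the simultaneous game, intersect best replies.
Player I's best replies: L→B; C→B; R→B.
Player 2's best replies: T→C; B→L.
The unique mutual best reply is (B, L), giving (1, 2).
Player I's commitment gain: 9 − 1 = 8.

8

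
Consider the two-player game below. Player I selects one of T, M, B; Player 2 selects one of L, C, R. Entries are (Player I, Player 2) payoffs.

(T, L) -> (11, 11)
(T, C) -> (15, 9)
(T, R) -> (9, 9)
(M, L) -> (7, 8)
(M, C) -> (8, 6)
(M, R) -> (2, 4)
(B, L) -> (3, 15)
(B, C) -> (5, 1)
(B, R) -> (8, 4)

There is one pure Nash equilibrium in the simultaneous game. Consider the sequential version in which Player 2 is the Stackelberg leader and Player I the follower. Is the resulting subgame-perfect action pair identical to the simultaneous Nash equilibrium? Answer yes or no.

Solve by backward induction (Player 2 leads).
- L: Player I compares 11, 7, 3 and picks T; Player 2 would get 11.
- C: Player I compares 15, 8, 5 and picks T; Player 2 would get 9.
- R: Player I compares 9, 2, 8 and picks T; Player 2 would get 9.
Player 2's induced payoffs are 11, 9, 9, so Player 2 commits to L. Subgame-perfect outcome: (T, L) with payoffs (11, 11).
Under simultaneous play:
Player I's best replies: L→T; C→T; R→T.
Player 2's best replies: T→L; M→L; B→L.
The unique mutual best reply is (T, L), giving (11, 11).
Sequential outcome (T, L) coincides with the Nash profile (T, L).

yes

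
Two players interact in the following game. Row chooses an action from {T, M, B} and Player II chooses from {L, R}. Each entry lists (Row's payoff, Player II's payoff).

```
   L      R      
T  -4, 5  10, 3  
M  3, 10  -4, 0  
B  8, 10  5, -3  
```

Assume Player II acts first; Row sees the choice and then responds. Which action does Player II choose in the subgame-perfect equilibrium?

L

Solve by backward induction (Player II leads).
- L → Row plays B (best of -4, 3, 8); Player II gets 10.
- R → Row plays T (best of 10, -4, 5); Player II gets 3.
Maximizing over 10, 3, Player II chooses L. Subgame-perfect outcome: (B, L) with payoffs (8, 10).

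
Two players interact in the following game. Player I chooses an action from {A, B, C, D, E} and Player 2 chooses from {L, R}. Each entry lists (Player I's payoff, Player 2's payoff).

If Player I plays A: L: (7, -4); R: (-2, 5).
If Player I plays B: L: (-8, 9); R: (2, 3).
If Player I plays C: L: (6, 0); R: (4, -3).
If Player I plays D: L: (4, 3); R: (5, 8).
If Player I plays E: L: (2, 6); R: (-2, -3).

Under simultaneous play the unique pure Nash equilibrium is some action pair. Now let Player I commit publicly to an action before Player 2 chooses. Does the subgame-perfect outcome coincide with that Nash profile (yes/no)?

no

Solve by backward induction (Player I leads).
- A: Player 2 compares -4, 5 and picks R; Player I would get -2.
- B: Player 2 compares 9, 3 and picks L; Player I would get -8.
- C: Player 2 compares 0, -3 and picks L; Player I would get 6.
- D: Player 2 compares 3, 8 and picks R; Player I would get 5.
- E: Player 2 compares 6, -3 and picks L; Player I would get 2.
Player I's induced payoffs are -2, -8, 6, 5, 2, so Player I commits to C. Subgame-perfect outcome: (C, L) with payoffs (6, 0).
Now find the simultaneous Nash equilibrium.
Player I's best replies: L→A; R→D.
Player 2's best replies: A→R; B→L; C→L; D→R; E→L.
The unique mutual best reply is (D, R), giving (5, 8).
Sequential outcome (C, L) differs from the Nash profile (D, R).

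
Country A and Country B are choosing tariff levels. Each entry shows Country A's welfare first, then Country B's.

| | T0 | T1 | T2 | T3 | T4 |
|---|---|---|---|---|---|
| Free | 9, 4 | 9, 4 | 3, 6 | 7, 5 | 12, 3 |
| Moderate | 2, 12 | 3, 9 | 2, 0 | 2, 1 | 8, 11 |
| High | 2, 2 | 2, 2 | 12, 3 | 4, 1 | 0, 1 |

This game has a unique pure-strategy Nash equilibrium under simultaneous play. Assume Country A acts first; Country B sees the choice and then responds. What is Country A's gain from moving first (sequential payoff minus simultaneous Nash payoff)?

Work backward from Country B's decision.
- Free: BR = T2, leader payoff 3.
- Moderate: BR = T0, leader payoff 2.
- High: BR = T2, leader payoff 12.
Among 3, 2, 12, the best is 12 at High. Subgame-perfect outcome: (High, T2) with payoffs (12, 3).
For the simultaneous game, intersect best replies.
Country A's best replies: T0→Free; T1→Free; T2→High; T3→Free; T4→Free.
Country B's best replies: Free→T2; Moderate→T0; High→T2.
Only (High, T2) has each player best-responding; Nash payoffs (12, 3).
Country A's commitment gain: 12 − 12 = 0.

0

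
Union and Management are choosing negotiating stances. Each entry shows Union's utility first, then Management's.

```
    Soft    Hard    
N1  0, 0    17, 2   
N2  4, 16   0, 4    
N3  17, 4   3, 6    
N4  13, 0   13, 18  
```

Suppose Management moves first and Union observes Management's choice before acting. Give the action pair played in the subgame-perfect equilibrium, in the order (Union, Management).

Solve by backward induction (Management leads).
- Soft: Union compares 0, 4, 17, 13 and picks N3; Management would get 4.
- Hard: Union compares 17, 0, 3, 13 and picks N1; Management would get 2.
Management's induced payoffs are 4, 2, so Management commits to Soft. Subgame-perfect outcome: (N3, Soft) with payoffs (17, 4).

(N3, Soft)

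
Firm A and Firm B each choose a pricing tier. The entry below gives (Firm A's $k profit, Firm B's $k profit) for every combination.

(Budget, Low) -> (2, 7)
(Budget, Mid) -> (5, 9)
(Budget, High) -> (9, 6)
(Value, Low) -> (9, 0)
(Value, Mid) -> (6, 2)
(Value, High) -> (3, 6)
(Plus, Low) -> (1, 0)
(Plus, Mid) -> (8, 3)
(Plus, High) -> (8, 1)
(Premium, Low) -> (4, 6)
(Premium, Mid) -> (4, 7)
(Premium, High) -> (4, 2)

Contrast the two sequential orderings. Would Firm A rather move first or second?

second

If Firm A leads: Firm B's best replies are Budget→Mid, Value→High, Plus→Mid, Premium→Mid; Firm A's induced payoffs 5, 3, 8, 4; outcome (Plus, Mid), payoffs (8, 3).
If Firm B leads: Firm A's best replies are Low→Value, Mid→Plus, High→Budget; Firm B's induced payoffs 0, 3, 6; outcome (Budget, High), payoffs (9, 6).
Firm A gets 8 moving first and 9 moving second, so Firm A prefers to move second.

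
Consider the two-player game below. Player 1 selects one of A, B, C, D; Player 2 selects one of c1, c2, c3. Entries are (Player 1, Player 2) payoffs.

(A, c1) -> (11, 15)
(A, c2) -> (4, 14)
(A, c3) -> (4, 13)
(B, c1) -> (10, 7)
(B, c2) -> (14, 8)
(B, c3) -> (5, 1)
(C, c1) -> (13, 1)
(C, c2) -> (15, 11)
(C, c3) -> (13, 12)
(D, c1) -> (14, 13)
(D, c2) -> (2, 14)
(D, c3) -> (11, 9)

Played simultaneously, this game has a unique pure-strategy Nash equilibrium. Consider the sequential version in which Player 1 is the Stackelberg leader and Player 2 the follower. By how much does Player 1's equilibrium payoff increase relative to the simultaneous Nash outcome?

1

Solve by backward induction (Player 1 leads).
- A → Player 2 plays c1 (best of 15, 14, 13); Player 1 gets 11.
- B → Player 2 plays c2 (best of 7, 8, 1); Player 1 gets 14.
- C → Player 2 plays c3 (best of 1, 11, 12); Player 1 gets 13.
- D → Player 2 plays c2 (best of 13, 14, 9); Player 1 gets 2.
Maximizing over 11, 14, 13, 2, Player 1 chooses B. Subgame-perfect outcome: (B, c2) with payoffs (14, 8).
For the simultaneous game, intersect best replies.
Player 1's best replies: c1→D; c2→C; c3→C.
Player 2's best replies: A→c1; B→c2; C→c3; D→c2.
Only (C, c3) has each player best-responding; Nash payoffs (13, 12).
Player 1's commitment gain: 14 − 13 = 1.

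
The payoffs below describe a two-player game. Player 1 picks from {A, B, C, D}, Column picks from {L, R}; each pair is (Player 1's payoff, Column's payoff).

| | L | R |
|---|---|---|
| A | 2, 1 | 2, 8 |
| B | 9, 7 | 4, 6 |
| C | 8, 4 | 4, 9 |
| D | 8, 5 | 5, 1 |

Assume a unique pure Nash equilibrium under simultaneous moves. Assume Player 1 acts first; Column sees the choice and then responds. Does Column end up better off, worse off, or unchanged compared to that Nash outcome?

Work backward from Column's decision.
- A → Column plays R (best of 1, 8); Player 1 gets 2.
- B → Column plays L (best of 7, 6); Player 1 gets 9.
- C → Column plays R (best of 4, 9); Player 1 gets 4.
- D → Column plays L (best of 5, 1); Player 1 gets 8.
Among 2, 9, 4, 8, the best is 9 at B. Subgame-perfect outcome: (B, L) with payoffs (9, 7).
For the simultaneous game, intersect best replies.
Player 1's best replies: L→B; R→D.
Column's best replies: A→R; B→L; C→R; D→L.
Only (B, L) has each player best-responding; Nash payoffs (9, 7).
Column earns 7 sequentially versus 7 at the Nash outcome: unchanged.

unchanged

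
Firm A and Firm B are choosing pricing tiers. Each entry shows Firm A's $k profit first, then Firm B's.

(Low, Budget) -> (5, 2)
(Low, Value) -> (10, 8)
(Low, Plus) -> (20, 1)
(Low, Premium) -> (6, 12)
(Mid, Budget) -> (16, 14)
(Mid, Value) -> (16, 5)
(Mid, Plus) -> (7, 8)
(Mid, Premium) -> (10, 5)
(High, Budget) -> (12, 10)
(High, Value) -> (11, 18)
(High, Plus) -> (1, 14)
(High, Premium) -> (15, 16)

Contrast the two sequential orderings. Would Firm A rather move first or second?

first

If Firm A leads: Firm B's best replies are Low→Premium, Mid→Budget, High→Value; Firm A's induced payoffs 6, 16, 11; outcome (Mid, Budget), payoffs (16, 14).
If Firm B leads: Firm A's best replies are Budget→Mid, Value→Mid, Plus→Low, Premium→High; Firm B's induced payoffs 14, 5, 1, 16; outcome (High, Premium), payoffs (15, 16).
Firm A gets 16 moving first and 15 moving second, so Firm A prefers to move first.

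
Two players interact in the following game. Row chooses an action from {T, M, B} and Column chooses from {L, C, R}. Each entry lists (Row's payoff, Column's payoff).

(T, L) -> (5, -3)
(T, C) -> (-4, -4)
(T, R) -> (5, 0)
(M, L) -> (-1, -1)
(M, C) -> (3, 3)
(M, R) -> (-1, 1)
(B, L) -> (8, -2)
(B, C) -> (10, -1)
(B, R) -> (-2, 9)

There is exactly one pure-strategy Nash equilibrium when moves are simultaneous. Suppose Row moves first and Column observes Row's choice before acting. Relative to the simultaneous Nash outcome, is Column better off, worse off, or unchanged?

Backward induction with Row moving first.
- T: BR = R, leader payoff 5.
- M: BR = C, leader payoff 3.
- B: BR = R, leader payoff -2.
Maximizing over 5, 3, -2, Row chooses T. Subgame-perfect outcome: (T, R) with payoffs (5, 0).
Now find the simultaneous Nash equilibrium.
Row's best replies: L→B; C→B; R→T.
Column's best replies: T→R; M→C; B→R.
Only (T, R) has each player best-responding; Nash payoffs (5, 0).
Column earns 0 sequentially versus 0 at the Nash outcome: unchanged.

unchanged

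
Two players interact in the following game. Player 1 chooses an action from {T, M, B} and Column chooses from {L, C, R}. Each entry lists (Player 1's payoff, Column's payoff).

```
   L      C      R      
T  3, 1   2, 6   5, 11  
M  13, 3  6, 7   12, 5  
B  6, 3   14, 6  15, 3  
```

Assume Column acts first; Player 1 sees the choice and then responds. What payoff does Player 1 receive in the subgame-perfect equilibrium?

14

Solve by backward induction (Column leads).
- L: Player 1 compares 3, 13, 6 and picks M; Column would get 3.
- C: Player 1 compares 2, 6, 14 and picks B; Column would get 6.
- R: Player 1 compares 5, 12, 15 and picks B; Column would get 3.
Column's induced payoffs are 3, 6, 3, so Column commits to C. Subgame-perfect outcome: (B, C) with payoffs (14, 6).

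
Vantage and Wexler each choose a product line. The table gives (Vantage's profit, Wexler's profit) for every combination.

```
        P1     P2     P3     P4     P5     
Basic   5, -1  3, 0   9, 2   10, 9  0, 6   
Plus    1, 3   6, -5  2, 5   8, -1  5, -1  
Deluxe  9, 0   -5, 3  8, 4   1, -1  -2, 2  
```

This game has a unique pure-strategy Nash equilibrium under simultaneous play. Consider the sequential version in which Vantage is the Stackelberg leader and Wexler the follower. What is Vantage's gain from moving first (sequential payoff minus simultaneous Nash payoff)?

Backward induction with Vantage moving first.
- Basic: Wexler compares -1, 0, 2, 9, 6 and picks P4; Vantage would get 10.
- Plus: Wexler compares 3, -5, 5, -1, -1 and picks P3; Vantage would get 2.
- Deluxe: Wexler compares 0, 3, 4, -1, 2 and picks P3; Vantage would get 8.
Vantage's induced payoffs are 10, 2, 8, so Vantage commits to Basic. Subgame-perfect outcome: (Basic, P4) with payoffs (10, 9).
Under simultaneous play:
Vantage's best replies: P1→Deluxe; P2→Plus; P3→Basic; P4→Basic; P5→Plus.
Wexler's best replies: Basic→P4; Plus→P3; Deluxe→P3.
Only (Basic, P4) has each player best-responding; Nash payoffs (10, 9).
Vantage's commitment gain: 10 − 10 = 0.

0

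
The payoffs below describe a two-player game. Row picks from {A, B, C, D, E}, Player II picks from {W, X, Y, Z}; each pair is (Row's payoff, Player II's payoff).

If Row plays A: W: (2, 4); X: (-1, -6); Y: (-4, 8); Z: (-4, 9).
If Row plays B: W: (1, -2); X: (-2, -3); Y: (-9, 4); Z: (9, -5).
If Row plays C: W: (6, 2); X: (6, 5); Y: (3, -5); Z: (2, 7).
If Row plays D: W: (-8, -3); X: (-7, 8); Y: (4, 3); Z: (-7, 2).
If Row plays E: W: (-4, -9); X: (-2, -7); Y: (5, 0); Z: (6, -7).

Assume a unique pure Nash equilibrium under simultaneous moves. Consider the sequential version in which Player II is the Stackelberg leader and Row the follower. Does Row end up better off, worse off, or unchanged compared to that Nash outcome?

Solve by backward induction (Player II leads).
- W: BR = C, leader payoff 2.
- X: BR = C, leader payoff 5.
- Y: BR = E, leader payoff 0.
- Z: BR = B, leader payoff -5.
Player II's induced payoffs are 2, 5, 0, -5, so Player II commits to X. Subgame-perfect outcome: (C, X) with payoffs (6, 5).
Under simultaneous play:
Row's best replies: W→C; X→C; Y→E; Z→B.
Player II's best replies: A→Z; B→Y; C→Z; D→X; E→Y.
Only (E, Y) has each player best-responding; Nash payoffs (5, 0).
Row earns 6 sequentially versus 5 at the Nash outcome: better off.

better off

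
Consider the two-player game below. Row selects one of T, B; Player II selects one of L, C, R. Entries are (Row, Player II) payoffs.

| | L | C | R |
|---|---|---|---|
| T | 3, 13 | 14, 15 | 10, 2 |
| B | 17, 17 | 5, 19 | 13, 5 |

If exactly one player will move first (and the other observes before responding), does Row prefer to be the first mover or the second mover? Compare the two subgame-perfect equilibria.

If Row leads: Player II's best replies are T→C, B→C; Row's induced payoffs 14, 5; outcome (T, C), payoffs (14, 15).
If Player II leads: Row's best replies are L→B, C→T, R→B; Player II's induced payoffs 17, 15, 5; outcome (B, L), payoffs (17, 17).
Row gets 14 moving first and 17 moving second, so Row prefers to move second.

second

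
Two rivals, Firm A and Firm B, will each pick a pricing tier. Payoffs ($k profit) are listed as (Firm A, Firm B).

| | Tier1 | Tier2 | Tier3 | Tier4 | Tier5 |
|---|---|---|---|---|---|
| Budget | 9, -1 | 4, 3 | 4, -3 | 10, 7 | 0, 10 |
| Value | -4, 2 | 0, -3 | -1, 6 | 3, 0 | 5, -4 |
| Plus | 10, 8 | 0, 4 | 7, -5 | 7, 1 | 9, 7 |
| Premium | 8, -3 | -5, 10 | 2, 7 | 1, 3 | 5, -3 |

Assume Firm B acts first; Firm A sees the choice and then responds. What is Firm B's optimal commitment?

Tier1

Work backward from Firm A's decision.
- Tier1: BR = Plus, leader payoff 8.
- Tier2: BR = Budget, leader payoff 3.
- Tier3: BR = Plus, leader payoff -5.
- Tier4: BR = Budget, leader payoff 7.
- Tier5: BR = Plus, leader payoff 7.
Firm B's induced payoffs are 8, 3, -5, 7, 7, so Firm B commits to Tier1. Subgame-perfect outcome: (Plus, Tier1) with payoffs (10, 8).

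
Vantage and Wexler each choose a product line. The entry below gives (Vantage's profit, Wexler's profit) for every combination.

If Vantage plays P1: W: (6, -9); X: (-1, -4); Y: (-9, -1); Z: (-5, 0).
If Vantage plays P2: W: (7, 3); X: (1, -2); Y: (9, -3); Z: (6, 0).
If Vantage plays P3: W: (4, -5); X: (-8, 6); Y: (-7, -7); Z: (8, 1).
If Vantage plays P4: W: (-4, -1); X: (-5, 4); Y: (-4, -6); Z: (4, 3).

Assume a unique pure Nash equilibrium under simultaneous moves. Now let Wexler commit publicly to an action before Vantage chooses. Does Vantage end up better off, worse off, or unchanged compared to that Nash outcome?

Solve by backward induction (Wexler leads).
- W: BR = P2, leader payoff 3.
- X: BR = P2, leader payoff -2.
- Y: BR = P2, leader payoff -3.
- Z: BR = P3, leader payoff 1.
Wexler's induced payoffs are 3, -2, -3, 1, so Wexler commits to W. Subgame-perfect outcome: (P2, W) with payoffs (7, 3).
Now find the simultaneous Nash equilibrium.
Vantage's best replies: W→P2; X→P2; Y→P2; Z→P3.
Wexler's best replies: P1→Z; P2→W; P3→X; P4→X.
Only (P2, W) has each player best-responding; Nash payoffs (7, 3).
Vantage earns 7 sequentially versus 7 at the Nash outcome: unchanged.

unchanged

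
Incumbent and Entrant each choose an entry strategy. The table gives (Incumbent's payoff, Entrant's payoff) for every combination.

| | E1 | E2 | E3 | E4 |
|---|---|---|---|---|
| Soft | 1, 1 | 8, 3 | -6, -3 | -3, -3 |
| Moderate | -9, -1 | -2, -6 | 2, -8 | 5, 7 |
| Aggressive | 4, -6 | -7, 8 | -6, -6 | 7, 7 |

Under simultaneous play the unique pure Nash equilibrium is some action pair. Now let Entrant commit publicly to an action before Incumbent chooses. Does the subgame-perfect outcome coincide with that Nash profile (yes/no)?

no

Incumbent best-responds to each possible Entrant move:
- E1: Incumbent compares 1, -9, 4 and picks Aggressive; Entrant would get -6.
- E2: Incumbent compares 8, -2, -7 and picks Soft; Entrant would get 3.
- E3: Incumbent compares -6, 2, -6 and picks Moderate; Entrant would get -8.
- E4: Incumbent compares -3, 5, 7 and picks Aggressive; Entrant would get 7.
Among -6, 3, -8, 7, the best is 7 at E4. Subgame-perfect outcome: (Aggressive, E4) with payoffs (7, 7).
Now find the simultaneous Nash equilibrium.
Incumbent's best replies: E1→Aggressive; E2→Soft; E3→Moderate; E4→Aggressive.
Entrant's best replies: Soft→E2; Moderate→E4; Aggressive→E2.
Only (Soft, E2) has each player best-responding; Nash payoffs (8, 3).
Sequential outcome (Aggressive, E4) differs from the Nash profile (Soft, E2).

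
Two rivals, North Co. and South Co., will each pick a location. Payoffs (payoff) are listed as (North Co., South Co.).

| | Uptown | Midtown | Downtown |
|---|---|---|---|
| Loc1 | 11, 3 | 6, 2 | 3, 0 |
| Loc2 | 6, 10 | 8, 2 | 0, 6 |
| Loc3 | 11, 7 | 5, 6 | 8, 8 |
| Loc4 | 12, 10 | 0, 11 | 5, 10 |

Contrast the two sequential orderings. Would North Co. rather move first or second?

If North Co. leads: South Co.'s best replies are Loc1→Uptown, Loc2→Uptown, Loc3→Downtown, Loc4→Midtown; North Co.'s induced payoffs 11, 6, 8, 0; outcome (Loc1, Uptown), payoffs (11, 3).
If South Co. leads: North Co.'s best replies are Uptown→Loc4, Midtown→Loc2, Downtown→Loc3; South Co.'s induced payoffs 10, 2, 8; outcome (Loc4, Uptown), payoffs (12, 10).
North Co. gets 11 moving first and 12 moving second, so North Co. prefers to move second.

second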